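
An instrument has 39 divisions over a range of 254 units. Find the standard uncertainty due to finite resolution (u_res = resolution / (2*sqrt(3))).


resolution = range / divisions
resolution = 254 / 39 = 6.5128205
u_res = resolution / (2*sqrt(3))
u_res = 6.5128205 / 3.4641016
u_res = 1.8801

1.8801


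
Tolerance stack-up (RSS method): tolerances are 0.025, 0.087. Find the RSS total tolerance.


RSS = sqrt(0.025^2 + 0.087^2)
= sqrt(0.008194)
= 0.0905

0.0905


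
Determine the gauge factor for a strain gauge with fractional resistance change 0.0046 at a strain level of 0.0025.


GF = (dR/R) / epsilon
= 0.0046 / 0.0025
= 1.8400

1.8400


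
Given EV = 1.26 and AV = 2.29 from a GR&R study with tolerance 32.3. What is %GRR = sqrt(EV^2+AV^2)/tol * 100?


GRR = sqrt(EV^2 + AV^2) = sqrt(1.26^2 + 2.29^2) = 2.6137521
%GRR = GRR / tol * 100 = 2.6137521 / 32.3 * 100
%GRR = 8.0921

8.0921


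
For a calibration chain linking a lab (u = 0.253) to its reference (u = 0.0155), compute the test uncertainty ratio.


TUR = u_lab / u_ref
= 0.253 / 0.0155
= 16.3226

16.3226


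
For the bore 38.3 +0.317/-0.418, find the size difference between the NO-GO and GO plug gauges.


GO = nominal - lower_tol (smallest hole = maximum material condition)
GO = 38.3 - 0.418 = 37.882
NO-GO = nominal + upper_tol (largest hole = least material condition)
NO-GO = 38.3 + 0.317 = 38.617
spread = NO-GO - GO = 38.617 - 37.882 = 0.7350

0.7350


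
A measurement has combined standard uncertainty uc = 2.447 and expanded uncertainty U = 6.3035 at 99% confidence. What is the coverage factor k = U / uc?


k = U / uc
k = 6.3035 / 2.447
k = 2.576

2.576


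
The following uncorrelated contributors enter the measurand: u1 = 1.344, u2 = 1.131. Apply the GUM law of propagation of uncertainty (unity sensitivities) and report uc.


uc = sqrt(1.344^2 + 1.131^2)
uc = sqrt(3.085497)
uc = 1.7566

1.7566


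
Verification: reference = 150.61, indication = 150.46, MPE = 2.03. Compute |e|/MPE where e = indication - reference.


e = indication - reference = 150.46 - 150.61 = -0.1500
|e| = 0.1500
ratio = |e| / MPE = 0.1500 / 2.03
ratio = 0.0739

0.0739


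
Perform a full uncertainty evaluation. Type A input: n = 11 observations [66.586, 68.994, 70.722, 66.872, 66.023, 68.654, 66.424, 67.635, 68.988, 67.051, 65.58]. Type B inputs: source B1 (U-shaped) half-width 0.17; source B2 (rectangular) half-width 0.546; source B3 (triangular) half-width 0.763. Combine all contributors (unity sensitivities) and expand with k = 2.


mean = (66.586 + 68.994 + 70.722 + 66.872 + 66.023 + 68.654 + 66.424 + 67.635 + 68.988 + 67.051 + 65.58) / 11 = 67.59354545
s = sqrt(sum((x - mean)^2)/(n-1)) = 1.5664684
u_A = s / sqrt(n) = 1.5664684 / sqrt(11) = 0.47230799
u_B1 = 0.17 / sqrt(2) = 0.12020815
u_B2 = 0.546 / sqrt(3) = 0.31523325
u_B3 = 0.763 / sqrt(6) = 0.31149345
uc = sqrt(0.47230799^2 + 0.12020815^2 + 0.31523325^2 + 0.31149345^2) = 0.65872984
U = k * uc = 2 * 0.65872984
U = 1.3175

1.3175


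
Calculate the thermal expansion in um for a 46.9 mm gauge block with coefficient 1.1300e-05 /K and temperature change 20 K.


dL = L * alpha * dT
= 46.9 * 1.1300e-05 * 20
= 0.0105994 mm
dL_um = 0.0105994 * 1000 = 10.5994 um

10.5994


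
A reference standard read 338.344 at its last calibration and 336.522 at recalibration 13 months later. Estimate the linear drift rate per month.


rate = (v2 - v1) / months
= (336.522 - 338.344) / 13
= -1.8220 / 13
= -0.1402

-0.1402


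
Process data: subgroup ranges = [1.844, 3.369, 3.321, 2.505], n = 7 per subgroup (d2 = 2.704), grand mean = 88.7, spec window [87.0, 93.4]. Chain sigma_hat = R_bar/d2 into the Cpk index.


R_bar = (1.844 + 3.369 + 3.321 + 2.505) / 4 = 2.75975
sigma = R_bar / d2 = 2.75975 / 2.704 = 1.0206176
Cp = (USL - LSL)/(6*sigma) = (93.4 - 87.0)/(6*1.0206176) = 1.0451
Cpu = (93.4 - 88.7)/(3*1.0206176) = 1.5350
Cpl = (88.7 - 87.0)/(3*1.0206176) = 0.5552
Cpk = min(Cpu, Cpl) = 0.5552

0.5552


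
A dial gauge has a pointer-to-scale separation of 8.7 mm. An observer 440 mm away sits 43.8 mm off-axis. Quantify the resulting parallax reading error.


error = h * offset / d
= 8.7 * 43.8 / 440
= 0.8660

0.8660


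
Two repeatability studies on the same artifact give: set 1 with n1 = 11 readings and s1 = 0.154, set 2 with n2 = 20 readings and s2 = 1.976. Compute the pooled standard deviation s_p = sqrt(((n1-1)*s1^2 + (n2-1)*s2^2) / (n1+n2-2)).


s_p = sqrt(((n1-1)*s1^2 + (n2-1)*s2^2) / (n1+n2-2))
numerator = (11-1)*0.154^2 + (20-1)*1.976^2 = 0.23716 + 74.186944 = 74.424104
denominator = 11 + 20 - 2 = 29
s_p^2 = 74.424104 / 29 = 2.5663484
s_p = sqrt(2.5663484) = 1.6020

1.6020


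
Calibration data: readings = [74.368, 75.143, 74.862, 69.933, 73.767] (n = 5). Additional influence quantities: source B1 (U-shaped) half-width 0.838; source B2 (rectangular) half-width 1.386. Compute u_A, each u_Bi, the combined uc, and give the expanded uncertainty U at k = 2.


mean = (74.368 + 75.143 + 74.862 + 69.933 + 73.767) / 5 = 73.6146
s = sqrt(sum((x - mean)^2)/(n-1)) = 2.1235012
u_A = s / sqrt(n) = 2.1235012 / sqrt(5) = 0.94965861
u_B1 = 0.838 / sqrt(2) = 0.59255548
u_B2 = 1.386 / sqrt(3) = 0.80020747
uc = sqrt(0.94965861^2 + 0.59255548^2 + 0.80020747^2) = 1.3759744
U = k * uc = 2 * 1.3759744
U = 2.7519

2.7519


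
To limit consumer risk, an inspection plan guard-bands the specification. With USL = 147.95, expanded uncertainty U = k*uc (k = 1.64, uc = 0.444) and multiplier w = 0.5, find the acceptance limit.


U = k * uc = 1.64 * 0.444 = 0.72816
guard band g = w * U = 0.5 * 0.72816 = 0.36408
AL = USL - g = 147.95 - 0.36408
AL = 147.5859

147.5859


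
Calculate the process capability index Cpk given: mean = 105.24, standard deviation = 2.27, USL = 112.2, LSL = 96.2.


Cpu = (USL - mean) / (3*sigma) = (112.2 - 105.24) / (3*2.27) = 1.0220
Cpl = (mean - LSL) / (3*sigma) = (105.24 - 96.2) / (3*2.27) = 1.3275
Cpk = min(Cpu, Cpl) = 1.0220

1.0220


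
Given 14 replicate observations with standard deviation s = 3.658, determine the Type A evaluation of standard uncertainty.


u_A = s / sqrt(n)
u_A = 3.658 / sqrt(14)
u_A = 3.658 / 3.7416574
u_A = 0.9776

0.9776


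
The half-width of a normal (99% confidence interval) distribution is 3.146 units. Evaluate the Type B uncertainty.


u_B = half_width / 2.576
u_B = 3.146 / 2.576
u_B = 1.2213

1.2213


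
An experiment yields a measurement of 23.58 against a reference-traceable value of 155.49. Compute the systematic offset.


Systematic error = measured - true
= 23.58 - 155.49
= -131.9100

-131.9100


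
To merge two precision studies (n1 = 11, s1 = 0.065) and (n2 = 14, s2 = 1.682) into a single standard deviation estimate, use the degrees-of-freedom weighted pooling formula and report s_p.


s_p = sqrt(((n1-1)*s1^2 + (n2-1)*s2^2) / (n1+n2-2))
numerator = (11-1)*0.065^2 + (14-1)*1.682^2 = 0.04225 + 36.778612 = 36.820862
denominator = 11 + 14 - 2 = 23
s_p^2 = 36.820862 / 23 = 1.600907
s_p = sqrt(1.600907) = 1.2653

1.2653


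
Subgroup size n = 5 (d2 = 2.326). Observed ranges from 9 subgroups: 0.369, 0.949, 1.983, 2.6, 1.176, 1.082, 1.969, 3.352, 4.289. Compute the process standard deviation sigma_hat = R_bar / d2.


R_bar = (0.369 + 0.949 + 1.983 + 2.6 + 1.176 + 1.082 + 1.969 + 3.352 + 4.289) / 9
R_bar = 17.769 / 9 = 1.9743333
sigma_hat = R_bar / d2 = 1.9743333 / 2.326 = 0.8488

0.8488


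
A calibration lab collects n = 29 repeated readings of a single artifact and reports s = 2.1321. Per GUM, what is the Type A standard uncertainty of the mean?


u_A = s / sqrt(n)
u_A = 2.1321 / sqrt(29)
u_A = 2.1321 / 5.3851648
u_A = 0.3959

0.3959


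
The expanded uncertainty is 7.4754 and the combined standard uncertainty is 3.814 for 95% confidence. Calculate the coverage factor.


k = U / uc
k = 7.4754 / 3.814
k = 1.96

1.96


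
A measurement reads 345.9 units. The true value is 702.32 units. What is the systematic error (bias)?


Systematic error = measured - true
= 345.9 - 702.32
= -356.4200

-356.4200


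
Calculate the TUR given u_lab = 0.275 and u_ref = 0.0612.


TUR = u_lab / u_ref
= 0.275 / 0.0612
= 4.4935

4.4935


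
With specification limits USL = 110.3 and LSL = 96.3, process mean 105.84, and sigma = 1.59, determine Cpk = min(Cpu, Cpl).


Cpu = (USL - mean) / (3*sigma) = (110.3 - 105.84) / (3*1.59) = 0.9350
Cpl = (mean - LSL) / (3*sigma) = (105.84 - 96.3) / (3*1.59) = 2.0000
Cpk = min(Cpu, Cpl) = 0.9350

0.9350


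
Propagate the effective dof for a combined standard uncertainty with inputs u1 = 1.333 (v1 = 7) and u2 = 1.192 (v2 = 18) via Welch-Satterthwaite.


uc = sqrt(u1^2 + u2^2) = sqrt(1.333^2 + 1.192^2) = 1.7882262
v_eff = uc^4 / (u1^4/v1 + u2^4/v2)
= 1.7882262^4 / (1.333^4/7 + 1.192^4/18)
= 10.225624 / 0.56320637
v_eff = 18.1561

18.1561


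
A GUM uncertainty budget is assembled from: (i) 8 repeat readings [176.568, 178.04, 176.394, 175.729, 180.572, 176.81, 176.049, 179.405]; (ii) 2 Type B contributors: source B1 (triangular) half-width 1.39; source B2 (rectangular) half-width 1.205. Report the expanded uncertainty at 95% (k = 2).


mean = (176.568 + 178.04 + 176.394 + 175.729 + 180.572 + 176.81 + 176.049 + 179.405) / 8 = 177.445875
s = sqrt(sum((x - mean)^2)/(n-1)) = 1.7379863
u_A = s / sqrt(n) = 1.7379863 / sqrt(8) = 0.61447095
u_B1 = 1.39 / sqrt(6) = 0.56746512
u_B2 = 1.205 / sqrt(3) = 0.69570707
uc = sqrt(0.61447095^2 + 0.56746512^2 + 0.69570707^2) = 1.0879336
U = k * uc = 2 * 1.0879336
U = 2.1759

2.1759


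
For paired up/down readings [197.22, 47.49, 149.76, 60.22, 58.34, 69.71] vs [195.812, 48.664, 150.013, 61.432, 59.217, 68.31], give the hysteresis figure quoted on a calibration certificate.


|197.22 - 195.812| = 1.4080
|47.49 - 48.664| = 1.1740
|149.76 - 150.013| = 0.2530
|60.22 - 61.432| = 1.2120
|58.34 - 59.217| = 0.8770
|69.71 - 68.31| = 1.4000
hysteresis = max(diffs) = 1.4080

1.4080


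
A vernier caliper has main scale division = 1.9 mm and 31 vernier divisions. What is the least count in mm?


LC = MSD / n_div
= 1.9 / 31
= 0.0613

0.0613


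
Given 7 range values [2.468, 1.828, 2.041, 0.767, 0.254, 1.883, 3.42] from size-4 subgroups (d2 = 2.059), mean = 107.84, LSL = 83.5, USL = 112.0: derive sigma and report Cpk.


R_bar = (2.468 + 1.828 + 2.041 + 0.767 + 0.254 + 1.883 + 3.42) / 7 = 1.8087143
sigma = R_bar / d2 = 1.8087143 / 2.059 = 0.87844308
Cp = (USL - LSL)/(6*sigma) = (112.0 - 83.5)/(6*0.87844308) = 5.4073
Cpu = (112.0 - 107.84)/(3*0.87844308) = 1.5786
Cpl = (107.84 - 83.5)/(3*0.87844308) = 9.2360
Cpk = min(Cpu, Cpl) = 1.5786

1.5786


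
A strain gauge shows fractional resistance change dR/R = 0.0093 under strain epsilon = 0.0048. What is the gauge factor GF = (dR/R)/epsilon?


GF = (dR/R) / epsilon
= 0.0093 / 0.0048
= 1.9375

1.9375


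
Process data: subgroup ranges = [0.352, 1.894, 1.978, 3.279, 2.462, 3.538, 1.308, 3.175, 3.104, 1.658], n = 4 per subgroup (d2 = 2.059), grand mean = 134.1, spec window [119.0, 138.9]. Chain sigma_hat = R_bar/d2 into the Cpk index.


R_bar = (0.352 + 1.894 + 1.978 + 3.279 + 2.462 + 3.538 + 1.308 + 3.175 + 3.104 + 1.658) / 10 = 2.2748
sigma = R_bar / d2 = 2.2748 / 2.059 = 1.1048082
Cp = (USL - LSL)/(6*sigma) = (138.9 - 119.0)/(6*1.1048082) = 3.0020
Cpu = (138.9 - 134.1)/(3*1.1048082) = 1.4482
Cpl = (134.1 - 119.0)/(3*1.1048082) = 4.5558
Cpk = min(Cpu, Cpl) = 1.4482

1.4482


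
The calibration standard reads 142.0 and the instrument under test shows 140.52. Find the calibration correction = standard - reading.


Correction = standard - reading
= 142.0 - 140.52
= 1.4800

1.4800


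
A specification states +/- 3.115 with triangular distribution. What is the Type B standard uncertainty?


u_B = half_width / sqrt(6)
u_B = 3.115 / 2.4494897
u_B = 1.2717

1.2717


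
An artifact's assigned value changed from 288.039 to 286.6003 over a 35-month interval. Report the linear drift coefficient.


rate = (v2 - v1) / months
= (286.6003 - 288.039) / 35
= -1.4387 / 35
= -0.0411

-0.0411


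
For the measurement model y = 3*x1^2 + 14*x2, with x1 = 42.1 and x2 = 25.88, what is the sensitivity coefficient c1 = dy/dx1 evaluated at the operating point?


y = 3*x1^2 + 14*x2
dy/dx1 = 2*3*x1
Evaluate at x1 = 42.1: c1 = 6 * 42.1
c1 = 252.6000

252.6000


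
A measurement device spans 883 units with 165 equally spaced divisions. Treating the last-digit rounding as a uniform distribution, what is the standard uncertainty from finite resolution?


resolution = range / divisions
resolution = 883 / 165 = 5.3515152
u_res = resolution / (2*sqrt(3))
u_res = 5.3515152 / 3.4641016
u_res = 1.5448

1.5448


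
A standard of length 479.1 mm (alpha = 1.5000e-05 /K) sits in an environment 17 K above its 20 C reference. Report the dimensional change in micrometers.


dL = L * alpha * dT
= 479.1 * 1.5000e-05 * 17
= 0.1221705 mm
dL_um = 0.1221705 * 1000 = 122.1705 um

122.1705


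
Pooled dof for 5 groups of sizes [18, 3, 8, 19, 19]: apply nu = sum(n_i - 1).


nu = sum_i (n_i - 1)
nu = ((18 - 1) + (3 - 1) + (8 - 1) + (19 - 1) + (19 - 1))
nu = 17 + 2 + 7 + 18 + 18
nu = 62

62


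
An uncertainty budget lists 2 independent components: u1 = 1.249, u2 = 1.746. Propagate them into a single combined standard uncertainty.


uc = sqrt(1.249^2 + 1.746^2)
uc = sqrt(4.608517)
uc = 2.1467

2.1467


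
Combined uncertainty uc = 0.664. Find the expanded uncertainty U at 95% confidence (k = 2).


U = k * uc
U = 2 * 0.664
U = 1.3280

1.3280


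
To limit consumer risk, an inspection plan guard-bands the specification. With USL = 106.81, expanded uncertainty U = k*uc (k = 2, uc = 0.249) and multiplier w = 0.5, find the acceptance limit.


U = k * uc = 2 * 0.249 = 0.498
guard band g = w * U = 0.5 * 0.498 = 0.249
AL = USL - g = 106.81 - 0.249
AL = 106.5610

106.5610


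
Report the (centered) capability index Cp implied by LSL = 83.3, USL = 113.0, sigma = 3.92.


Cp = (USL - LSL) / (6 * sigma)
= (113.0 - 83.3) / (6 * 3.92)
= 29.7000 / 23.5200
= 1.2628

1.2628


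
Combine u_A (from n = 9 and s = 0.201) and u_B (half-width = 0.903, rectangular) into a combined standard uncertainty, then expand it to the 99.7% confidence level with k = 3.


u_A = s / sqrt(n) = 0.201 / sqrt(9) = 0.067
u_B = half_width / sqrt(3) = 0.903 / sqrt(3) = 0.52134729
uc = sqrt(u_A^2 + u_B^2) = sqrt(0.067^2 + 0.52134729^2) = 0.52563485
U = k * uc = 3 * 0.52563485
U = 1.5769

1.5769


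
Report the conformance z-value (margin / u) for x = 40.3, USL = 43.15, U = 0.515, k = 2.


u = U / k = 0.515 / 2 = 0.2575
margin = |USL - x| = |43.15 - 40.3| = 2.85
z = margin / u = 2.85 / 0.2575
z = 11.0680

11.0680


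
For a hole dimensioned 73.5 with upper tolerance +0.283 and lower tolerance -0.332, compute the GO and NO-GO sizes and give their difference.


GO = nominal - lower_tol (smallest hole = maximum material condition)
GO = 73.5 - 0.332 = 73.168
NO-GO = nominal + upper_tol (largest hole = least material condition)
NO-GO = 73.5 + 0.283 = 73.783
spread = NO-GO - GO = 73.783 - 73.168 = 0.6150

0.6150


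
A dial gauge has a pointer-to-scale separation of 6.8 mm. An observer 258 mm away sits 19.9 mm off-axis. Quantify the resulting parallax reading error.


error = h * offset / d
= 6.8 * 19.9 / 258
= 0.5245

0.5245


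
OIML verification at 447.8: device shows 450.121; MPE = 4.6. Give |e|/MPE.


e = indication - reference = 450.121 - 447.8 = 2.3210
|e| = 2.3210
ratio = |e| / MPE = 2.3210 / 4.6
ratio = 0.5046

0.5046


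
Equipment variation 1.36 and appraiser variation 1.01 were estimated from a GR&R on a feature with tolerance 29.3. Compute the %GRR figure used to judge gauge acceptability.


GRR = sqrt(EV^2 + AV^2) = sqrt(1.36^2 + 1.01^2) = 1.6940189
%GRR = GRR / tol * 100 = 1.6940189 / 29.3 * 100
%GRR = 5.7816

5.7816


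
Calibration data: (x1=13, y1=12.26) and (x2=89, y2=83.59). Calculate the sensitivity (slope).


slope = (y2 - y1) / (x2 - x1)
= (83.59 - 12.26) / (89 - 13)
= 71.3300 / 76
= 0.9386

0.9386


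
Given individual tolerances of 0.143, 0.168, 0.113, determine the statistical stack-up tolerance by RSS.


RSS = sqrt(0.143^2 + 0.168^2 + 0.113^2)
= sqrt(0.061442)
= 0.2479

0.2479


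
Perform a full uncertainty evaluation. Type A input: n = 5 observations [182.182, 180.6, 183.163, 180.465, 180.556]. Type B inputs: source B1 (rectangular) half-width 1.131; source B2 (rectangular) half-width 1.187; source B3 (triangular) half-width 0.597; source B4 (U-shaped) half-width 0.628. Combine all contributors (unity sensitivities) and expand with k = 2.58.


mean = (182.182 + 180.6 + 183.163 + 180.465 + 180.556) / 5 = 181.3932
s = sqrt(sum((x - mean)^2)/(n-1)) = 1.2192234
u_A = s / sqrt(n) = 1.2192234 / sqrt(5) = 0.54525328
u_B1 = 1.131 / sqrt(3) = 0.65298315
u_B2 = 1.187 / sqrt(3) = 0.68531477
u_B3 = 0.597 / sqrt(6) = 0.24372423
u_B4 = 0.628 / sqrt(2) = 0.44406306
uc = sqrt(0.54525328^2 + 0.65298315^2 + 0.68531477^2 + 0.24372423^2 + 0.44406306^2) = 1.2041337
U = k * uc = 2.58 * 1.2041337
U = 3.1067

3.1067


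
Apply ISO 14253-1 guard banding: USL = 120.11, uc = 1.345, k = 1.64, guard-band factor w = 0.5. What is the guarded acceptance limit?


U = k * uc = 1.64 * 1.345 = 2.2058
guard band g = w * U = 0.5 * 2.2058 = 1.1029
AL = USL - g = 120.11 - 1.1029
AL = 119.0071

119.0071


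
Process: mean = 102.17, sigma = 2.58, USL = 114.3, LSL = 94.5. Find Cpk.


Cpu = (USL - mean) / (3*sigma) = (114.3 - 102.17) / (3*2.58) = 1.5672
Cpl = (mean - LSL) / (3*sigma) = (102.17 - 94.5) / (3*2.58) = 0.9910
Cpk = min(Cpu, Cpl) = 0.9910

0.9910


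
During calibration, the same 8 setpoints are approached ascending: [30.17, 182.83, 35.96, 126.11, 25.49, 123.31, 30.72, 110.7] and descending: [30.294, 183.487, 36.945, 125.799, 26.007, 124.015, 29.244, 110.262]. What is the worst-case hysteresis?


|30.17 - 30.294| = 0.1240
|182.83 - 183.487| = 0.6570
|35.96 - 36.945| = 0.9850
|126.11 - 125.799| = 0.3110
|25.49 - 26.007| = 0.5170
|123.31 - 124.015| = 0.7050
|30.72 - 29.244| = 1.4760
|110.7 - 110.262| = 0.4380
hysteresis = max(diffs) = 1.4760

1.4760


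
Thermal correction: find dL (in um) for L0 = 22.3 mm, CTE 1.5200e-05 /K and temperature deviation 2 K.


dL = L * alpha * dT
= 22.3 * 1.5200e-05 * 2
= 6.7790000e-04 mm
dL_um = 6.7790000e-04 * 1000 = 0.6779 um

0.6779


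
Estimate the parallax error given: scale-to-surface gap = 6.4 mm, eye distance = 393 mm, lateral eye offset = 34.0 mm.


error = h * offset / d
= 6.4 * 34.0 / 393
= 0.5537

0.5537


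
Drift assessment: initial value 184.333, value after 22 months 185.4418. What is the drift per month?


rate = (v2 - v1) / months
= (185.4418 - 184.333) / 22
= 1.1088 / 22
= 0.0504

0.0504


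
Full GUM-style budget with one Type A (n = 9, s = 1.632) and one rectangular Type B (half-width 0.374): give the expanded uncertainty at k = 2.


u_A = s / sqrt(n) = 1.632 / sqrt(9) = 0.544
u_B = half_width / sqrt(3) = 0.374 / sqrt(3) = 0.215929
uc = sqrt(u_A^2 + u_B^2) = sqrt(0.544^2 + 0.215929^2) = 0.58528739
U = k * uc = 2 * 0.58528739
U = 1.1706

1.1706


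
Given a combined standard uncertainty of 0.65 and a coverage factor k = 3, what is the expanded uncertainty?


U = k * uc
U = 3 * 0.65
U = 1.9500

1.9500


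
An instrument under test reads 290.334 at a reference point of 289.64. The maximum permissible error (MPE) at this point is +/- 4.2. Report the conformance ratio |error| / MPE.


e = indication - reference = 290.334 - 289.64 = 0.6940
|e| = 0.6940
ratio = |e| / MPE = 0.6940 / 4.2
ratio = 0.1652

0.1652


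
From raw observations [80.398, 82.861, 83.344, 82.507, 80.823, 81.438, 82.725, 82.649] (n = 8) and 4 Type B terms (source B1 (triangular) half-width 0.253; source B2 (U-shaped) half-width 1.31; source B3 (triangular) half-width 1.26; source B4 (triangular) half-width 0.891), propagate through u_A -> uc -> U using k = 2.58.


mean = (80.398 + 82.861 + 83.344 + 82.507 + 80.823 + 81.438 + 82.725 + 82.649) / 8 = 82.093125
s = sqrt(sum((x - mean)^2)/(n-1)) = 1.0656809
u_A = s / sqrt(n) = 1.0656809 / sqrt(8) = 0.3767751
u_B1 = 0.253 / sqrt(6) = 0.10328682
u_B2 = 1.31 / sqrt(2) = 0.92630988
u_B3 = 1.26 / sqrt(6) = 0.51439285
u_B4 = 0.891 / sqrt(6) = 0.36374923
uc = sqrt(0.3767751^2 + 0.10328682^2 + 0.92630988^2 + 0.51439285^2 + 0.36374923^2) = 1.1864195
U = k * uc = 2.58 * 1.1864195
U = 3.0610

3.0610


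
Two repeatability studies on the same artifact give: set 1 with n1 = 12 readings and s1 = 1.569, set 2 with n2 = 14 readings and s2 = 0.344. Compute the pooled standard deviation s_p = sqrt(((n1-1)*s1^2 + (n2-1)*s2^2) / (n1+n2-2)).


s_p = sqrt(((n1-1)*s1^2 + (n2-1)*s2^2) / (n1+n2-2))
numerator = (12-1)*1.569^2 + (14-1)*0.344^2 = 27.079371 + 1.538368 = 28.617739
denominator = 12 + 14 - 2 = 24
s_p^2 = 28.617739 / 24 = 1.1924058
s_p = sqrt(1.1924058) = 1.0920

1.0920


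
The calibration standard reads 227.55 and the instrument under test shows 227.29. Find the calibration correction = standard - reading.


Correction = standard - reading
= 227.55 - 227.29
= 0.2600

0.2600


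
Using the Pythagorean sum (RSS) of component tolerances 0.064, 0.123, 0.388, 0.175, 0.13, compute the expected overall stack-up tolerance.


RSS = sqrt(0.064^2 + 0.123^2 + 0.388^2 + 0.175^2 + 0.13^2)
= sqrt(0.217294)
= 0.4661

0.4661


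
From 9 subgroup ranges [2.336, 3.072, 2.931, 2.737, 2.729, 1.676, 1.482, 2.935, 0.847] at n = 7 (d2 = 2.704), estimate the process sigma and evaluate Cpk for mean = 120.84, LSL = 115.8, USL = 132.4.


R_bar = (2.336 + 3.072 + 2.931 + 2.737 + 2.729 + 1.676 + 1.482 + 2.935 + 0.847) / 9 = 2.305
sigma = R_bar / d2 = 2.305 / 2.704 = 0.85244083
Cp = (USL - LSL)/(6*sigma) = (132.4 - 115.8)/(6*0.85244083) = 3.2456
Cpu = (132.4 - 120.84)/(3*0.85244083) = 4.5204
Cpl = (120.84 - 115.8)/(3*0.85244083) = 1.9708
Cpk = min(Cpu, Cpl) = 1.9708

1.9708


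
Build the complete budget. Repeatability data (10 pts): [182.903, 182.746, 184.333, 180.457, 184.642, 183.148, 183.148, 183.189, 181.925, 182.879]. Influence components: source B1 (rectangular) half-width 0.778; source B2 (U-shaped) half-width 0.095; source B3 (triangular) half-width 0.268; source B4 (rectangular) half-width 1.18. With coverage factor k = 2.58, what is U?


mean = (182.903 + 182.746 + 184.333 + 180.457 + 184.642 + 183.148 + 183.148 + 183.189 + 181.925 + 182.879) / 10 = 182.937
s = sqrt(sum((x - mean)^2)/(n-1)) = 1.1654247
u_A = s / sqrt(n) = 1.1654247 / sqrt(10) = 0.36853965
u_B1 = 0.778 / sqrt(3) = 0.44917851
u_B2 = 0.095 / sqrt(2) = 0.067175144
u_B3 = 0.268 / sqrt(6) = 0.10941054
u_B4 = 1.18 / sqrt(3) = 0.68127332
uc = sqrt(0.36853965^2 + 0.44917851^2 + 0.067175144^2 + 0.10941054^2 + 0.68127332^2) = 0.9045437
U = k * uc = 2.58 * 0.9045437
U = 2.3337

2.3337


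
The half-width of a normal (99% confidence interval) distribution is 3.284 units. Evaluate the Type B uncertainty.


u_B = half_width / 2.576
u_B = 3.284 / 2.576
u_B = 1.2748

1.2748


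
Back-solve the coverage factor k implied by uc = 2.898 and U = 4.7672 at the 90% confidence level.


k = U / uc
k = 4.7672 / 2.898
k = 1.645

1.645


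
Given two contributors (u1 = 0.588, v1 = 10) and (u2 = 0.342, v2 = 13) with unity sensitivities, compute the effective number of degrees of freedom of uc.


uc = sqrt(u1^2 + u2^2) = sqrt(0.588^2 + 0.342^2) = 0.68022643
v_eff = uc^4 / (u1^4/v1 + u2^4/v2)
= 0.68022643^4 / (0.588^4/10 + 0.342^4/13)
= 0.21409869 / 0.013006243
v_eff = 16.4612

16.4612


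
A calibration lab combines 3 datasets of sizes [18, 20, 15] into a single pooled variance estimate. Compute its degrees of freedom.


nu = sum_i (n_i - 1)
nu = ((18 - 1) + (20 - 1) + (15 - 1))
nu = 17 + 19 + 14
nu = 50

50


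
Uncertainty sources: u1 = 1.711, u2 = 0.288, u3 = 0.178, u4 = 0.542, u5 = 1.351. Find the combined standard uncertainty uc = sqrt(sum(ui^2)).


uc = sqrt(1.711^2 + 0.288^2 + 0.178^2 + 0.542^2 + 1.351^2)
uc = sqrt(5.161114)
uc = 2.2718

2.2718


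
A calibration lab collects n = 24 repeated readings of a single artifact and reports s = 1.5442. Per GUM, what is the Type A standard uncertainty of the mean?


u_A = s / sqrt(n)
u_A = 1.5442 / sqrt(24)
u_A = 1.5442 / 4.8989795
u_A = 0.3152

0.3152


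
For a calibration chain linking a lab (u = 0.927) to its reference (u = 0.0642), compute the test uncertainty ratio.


TUR = u_lab / u_ref
= 0.927 / 0.0642
= 14.4393

14.4393


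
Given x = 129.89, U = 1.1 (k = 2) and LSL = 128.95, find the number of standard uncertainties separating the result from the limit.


u = U / k = 1.1 / 2 = 0.55
margin = |LSL - x| = |128.95 - 129.89| = 0.94
z = margin / u = 0.94 / 0.55
z = 1.7091

1.7091


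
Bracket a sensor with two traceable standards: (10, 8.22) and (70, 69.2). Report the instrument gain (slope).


slope = (y2 - y1) / (x2 - x1)
= (69.2 - 8.22) / (70 - 10)
= 60.9800 / 60
= 1.0163

1.0163


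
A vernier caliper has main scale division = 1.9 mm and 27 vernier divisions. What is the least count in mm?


LC = MSD / n_div
= 1.9 / 27
= 0.0704

0.0704


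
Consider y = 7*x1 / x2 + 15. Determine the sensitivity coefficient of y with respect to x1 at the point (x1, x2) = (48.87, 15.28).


y = 7*x1 / x2 + 15
dy/dx1 = 7/x2
Evaluate at x2 = 15.28: c1 = 7 / 15.28
c1 = 0.4581

0.4581


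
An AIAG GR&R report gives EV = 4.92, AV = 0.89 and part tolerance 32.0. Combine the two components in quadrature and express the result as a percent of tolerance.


GRR = sqrt(EV^2 + AV^2) = sqrt(4.92^2 + 0.89^2) = 4.99985
%GRR = GRR / tol * 100 = 4.99985 / 32.0 * 100
%GRR = 15.6245

15.6245


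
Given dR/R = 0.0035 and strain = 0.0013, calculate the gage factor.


GF = (dR/R) / epsilon
= 0.0035 / 0.0013
= 2.6923

2.6923


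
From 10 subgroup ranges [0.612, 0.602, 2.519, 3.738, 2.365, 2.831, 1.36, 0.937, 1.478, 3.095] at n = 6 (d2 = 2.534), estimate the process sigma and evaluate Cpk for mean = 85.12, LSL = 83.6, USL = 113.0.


R_bar = (0.612 + 0.602 + 2.519 + 3.738 + 2.365 + 2.831 + 1.36 + 0.937 + 1.478 + 3.095) / 10 = 1.9537
sigma = R_bar / d2 = 1.9537 / 2.534 = 0.77099448
Cp = (USL - LSL)/(6*sigma) = (113.0 - 83.6)/(6*0.77099448) = 6.3554
Cpu = (113.0 - 85.12)/(3*0.77099448) = 12.0537
Cpl = (85.12 - 83.6)/(3*0.77099448) = 0.6572
Cpk = min(Cpu, Cpl) = 0.6572

0.6572


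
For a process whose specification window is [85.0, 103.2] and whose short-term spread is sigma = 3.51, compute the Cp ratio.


Cp = (USL - LSL) / (6 * sigma)
= (103.2 - 85.0) / (6 * 3.51)
= 18.2000 / 21.0600
= 0.8642

0.8642


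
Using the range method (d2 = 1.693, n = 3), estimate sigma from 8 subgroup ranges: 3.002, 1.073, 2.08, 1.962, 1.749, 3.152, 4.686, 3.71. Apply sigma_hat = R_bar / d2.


R_bar = (3.002 + 1.073 + 2.08 + 1.962 + 1.749 + 3.152 + 4.686 + 3.71) / 8
R_bar = 21.414 / 8 = 2.67675
sigma_hat = R_bar / d2 = 2.67675 / 1.693 = 1.5811

1.5811


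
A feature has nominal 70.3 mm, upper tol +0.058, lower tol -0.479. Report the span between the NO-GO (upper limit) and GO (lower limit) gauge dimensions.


GO = nominal - lower_tol (smallest hole = maximum material condition)
GO = 70.3 - 0.479 = 69.821
NO-GO = nominal + upper_tol (largest hole = least material condition)
NO-GO = 70.3 + 0.058 = 70.358
spread = NO-GO - GO = 70.358 - 69.821 = 0.5370

0.5370


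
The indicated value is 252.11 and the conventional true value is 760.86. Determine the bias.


Systematic error = measured - true
= 252.11 - 760.86
= -508.7500

-508.7500


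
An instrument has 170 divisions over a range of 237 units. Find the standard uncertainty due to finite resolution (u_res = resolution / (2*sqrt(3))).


resolution = range / divisions
resolution = 237 / 170 = 1.3941176
u_res = resolution / (2*sqrt(3))
u_res = 1.3941176 / 3.4641016
u_res = 0.4024

0.4024


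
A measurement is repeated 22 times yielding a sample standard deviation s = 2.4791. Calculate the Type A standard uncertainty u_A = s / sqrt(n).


u_A = s / sqrt(n)
u_A = 2.4791 / sqrt(22)
u_A = 2.4791 / 4.6904158
u_A = 0.5285

0.5285


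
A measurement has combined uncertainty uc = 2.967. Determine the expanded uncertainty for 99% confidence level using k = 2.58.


U = k * uc
U = 2.58 * 2.967
U = 7.6549

7.6549


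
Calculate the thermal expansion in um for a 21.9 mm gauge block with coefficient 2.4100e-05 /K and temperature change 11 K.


dL = L * alpha * dT
= 21.9 * 2.4100e-05 * 11
= 0.0058057 mm
dL_um = 0.0058057 * 1000 = 5.8057 um

5.8057


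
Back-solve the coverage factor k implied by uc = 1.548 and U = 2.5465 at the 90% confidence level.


k = U / uc
k = 2.5465 / 1.548
k = 1.645

1.645


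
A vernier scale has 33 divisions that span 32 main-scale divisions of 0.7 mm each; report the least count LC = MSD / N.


LC = MSD / n_div
= 0.7 / 33
= 0.0212

0.0212


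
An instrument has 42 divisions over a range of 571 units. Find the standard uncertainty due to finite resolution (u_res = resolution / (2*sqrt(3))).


resolution = range / divisions
resolution = 571 / 42 = 13.595238
u_res = resolution / (2*sqrt(3))
u_res = 13.595238 / 3.4641016
u_res = 3.9246

3.9246


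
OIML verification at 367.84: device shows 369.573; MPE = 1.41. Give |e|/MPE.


e = indication - reference = 369.573 - 367.84 = 1.7330
|e| = 1.7330
ratio = |e| / MPE = 1.7330 / 1.41
ratio = 1.2291

1.2291


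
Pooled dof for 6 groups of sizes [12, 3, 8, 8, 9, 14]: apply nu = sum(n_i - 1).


nu = sum_i (n_i - 1)
nu = ((12 - 1) + (3 - 1) + (8 - 1) + (8 - 1) + (9 - 1) + (14 - 1))
nu = 11 + 2 + 7 + 7 + 8 + 13
nu = 48

48


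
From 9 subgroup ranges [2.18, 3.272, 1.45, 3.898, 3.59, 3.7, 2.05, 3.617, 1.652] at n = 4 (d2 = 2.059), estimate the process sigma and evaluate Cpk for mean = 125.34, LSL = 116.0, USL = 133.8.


R_bar = (2.18 + 3.272 + 1.45 + 3.898 + 3.59 + 3.7 + 2.05 + 3.617 + 1.652) / 9 = 2.8232222
sigma = R_bar / d2 = 2.8232222 / 2.059 = 1.3711618
Cp = (USL - LSL)/(6*sigma) = (133.8 - 116.0)/(6*1.3711618) = 2.1636
Cpu = (133.8 - 125.34)/(3*1.3711618) = 2.0567
Cpl = (125.34 - 116.0)/(3*1.3711618) = 2.2706
Cpk = min(Cpu, Cpl) = 2.0567

2.0567


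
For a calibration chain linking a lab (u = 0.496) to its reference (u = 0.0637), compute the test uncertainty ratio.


TUR = u_lab / u_ref
= 0.496 / 0.0637
= 7.7865

7.7865


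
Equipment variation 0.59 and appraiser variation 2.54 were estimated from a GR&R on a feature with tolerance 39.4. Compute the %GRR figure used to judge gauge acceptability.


GRR = sqrt(EV^2 + AV^2) = sqrt(0.59^2 + 2.54^2) = 2.6076234
%GRR = GRR / tol * 100 = 2.6076234 / 39.4 * 100
%GRR = 6.6183

6.6183


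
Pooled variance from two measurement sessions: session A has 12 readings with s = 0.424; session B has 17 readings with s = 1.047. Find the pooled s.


s_p = sqrt(((n1-1)*s1^2 + (n2-1)*s2^2) / (n1+n2-2))
numerator = (12-1)*0.424^2 + (17-1)*1.047^2 = 1.977536 + 17.539344 = 19.51688
denominator = 12 + 17 - 2 = 27
s_p^2 = 19.51688 / 27 = 0.72284741
s_p = sqrt(0.72284741) = 0.8502

0.8502


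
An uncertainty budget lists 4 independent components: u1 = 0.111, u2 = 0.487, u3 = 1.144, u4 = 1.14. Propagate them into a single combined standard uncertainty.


uc = sqrt(0.111^2 + 0.487^2 + 1.144^2 + 1.14^2)
uc = sqrt(2.857826)
uc = 1.6905

1.6905


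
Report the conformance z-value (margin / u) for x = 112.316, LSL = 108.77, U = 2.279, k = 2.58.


u = U / k = 2.279 / 2.58 = 0.88333333
margin = |LSL - x| = |108.77 - 112.316| = 3.546
z = margin / u = 3.546 / 0.88333333
z = 4.0143

4.0143


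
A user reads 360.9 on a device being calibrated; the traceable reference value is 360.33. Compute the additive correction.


Correction = standard - reading
= 360.33 - 360.9
= -0.5700

-0.5700


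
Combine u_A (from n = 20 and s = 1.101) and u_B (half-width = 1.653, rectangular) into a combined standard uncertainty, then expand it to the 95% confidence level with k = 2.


u_A = s / sqrt(n) = 1.101 / sqrt(20) = 0.24619108
u_B = half_width / sqrt(3) = 1.653 / sqrt(3) = 0.95435999
uc = sqrt(u_A^2 + u_B^2) = sqrt(0.24619108^2 + 0.95435999^2) = 0.98560288
U = k * uc = 2 * 0.98560288
U = 1.9712

1.9712


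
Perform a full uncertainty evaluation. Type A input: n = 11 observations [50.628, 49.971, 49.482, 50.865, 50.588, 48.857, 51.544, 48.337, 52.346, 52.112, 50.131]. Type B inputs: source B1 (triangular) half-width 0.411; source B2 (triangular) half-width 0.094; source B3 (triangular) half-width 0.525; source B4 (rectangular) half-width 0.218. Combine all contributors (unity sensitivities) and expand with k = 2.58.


mean = (50.628 + 49.971 + 49.482 + 50.865 + 50.588 + 48.857 + 51.544 + 48.337 + 52.346 + 52.112 + 50.131) / 11 = 50.44190909
s = sqrt(sum((x - mean)^2)/(n-1)) = 1.2667586
u_A = s / sqrt(n) = 1.2667586 / sqrt(11) = 0.38194209
u_B1 = 0.411 / sqrt(6) = 0.16779005
u_B2 = 0.094 / sqrt(6) = 0.038375339
u_B3 = 0.525 / sqrt(6) = 0.21433035
u_B4 = 0.218 / sqrt(3) = 0.12586236
uc = sqrt(0.38194209^2 + 0.16779005^2 + 0.038375339^2 + 0.21433035^2 + 0.12586236^2) = 0.48711884
U = k * uc = 2.58 * 0.48711884
U = 1.2568

1.2568


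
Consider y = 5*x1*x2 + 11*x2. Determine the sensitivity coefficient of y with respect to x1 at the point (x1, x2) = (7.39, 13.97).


y = 5*x1*x2 + 11*x2
dy/dx1 = 5*x2
Evaluate at x2 = 13.97: c1 = 5 * 13.97
c1 = 69.8500

69.8500


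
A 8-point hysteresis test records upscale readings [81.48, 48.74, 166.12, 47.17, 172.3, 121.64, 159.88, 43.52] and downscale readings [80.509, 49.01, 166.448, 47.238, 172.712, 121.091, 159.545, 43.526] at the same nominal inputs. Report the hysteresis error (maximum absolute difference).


|81.48 - 80.509| = 0.9710
|48.74 - 49.01| = 0.2700
|166.12 - 166.448| = 0.3280
|47.17 - 47.238| = 0.0680
|172.3 - 172.712| = 0.4120
|121.64 - 121.091| = 0.5490
|159.88 - 159.545| = 0.3350
|43.52 - 43.526| = 0.0060
hysteresis = max(diffs) = 0.9710

0.9710


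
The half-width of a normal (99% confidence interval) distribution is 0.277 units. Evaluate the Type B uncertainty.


u_B = half_width / 2.576
u_B = 0.277 / 2.576
u_B = 0.1075

0.1075


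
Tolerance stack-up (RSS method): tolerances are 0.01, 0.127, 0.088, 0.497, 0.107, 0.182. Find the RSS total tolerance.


RSS = sqrt(0.01^2 + 0.127^2 + 0.088^2 + 0.497^2 + 0.107^2 + 0.182^2)
= sqrt(0.315555)
= 0.5617

0.5617


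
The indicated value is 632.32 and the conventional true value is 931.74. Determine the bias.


Systematic error = measured - true
= 632.32 - 931.74
= -299.4200

-299.4200


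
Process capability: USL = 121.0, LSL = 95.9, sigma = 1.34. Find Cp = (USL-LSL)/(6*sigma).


Cp = (USL - LSL) / (6 * sigma)
= (121.0 - 95.9) / (6 * 1.34)
= 25.1000 / 8.0400
= 3.1219

3.1219


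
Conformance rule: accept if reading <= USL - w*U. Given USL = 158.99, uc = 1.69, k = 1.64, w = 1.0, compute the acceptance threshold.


U = k * uc = 1.64 * 1.69 = 2.7716
guard band g = w * U = 1.0 * 2.7716 = 2.7716
AL = USL - g = 158.99 - 2.7716
AL = 156.2184

156.2184


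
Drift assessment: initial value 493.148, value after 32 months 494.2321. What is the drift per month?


rate = (v2 - v1) / months
= (494.2321 - 493.148) / 32
= 1.0841 / 32
= 0.0339

0.0339


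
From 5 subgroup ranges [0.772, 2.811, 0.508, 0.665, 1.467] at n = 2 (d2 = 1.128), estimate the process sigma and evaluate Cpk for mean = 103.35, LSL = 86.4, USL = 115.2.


R_bar = (0.772 + 2.811 + 0.508 + 0.665 + 1.467) / 5 = 1.2446
sigma = R_bar / d2 = 1.2446 / 1.128 = 1.1033688
Cp = (USL - LSL)/(6*sigma) = (115.2 - 86.4)/(6*1.1033688) = 4.3503
Cpu = (115.2 - 103.35)/(3*1.1033688) = 3.5799
Cpl = (103.35 - 86.4)/(3*1.1033688) = 5.1207
Cpk = min(Cpu, Cpl) = 3.5799

3.5799


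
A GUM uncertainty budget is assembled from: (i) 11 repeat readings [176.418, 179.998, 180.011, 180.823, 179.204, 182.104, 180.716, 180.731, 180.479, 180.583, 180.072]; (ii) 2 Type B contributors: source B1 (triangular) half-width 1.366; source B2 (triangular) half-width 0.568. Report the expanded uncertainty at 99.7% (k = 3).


mean = (176.418 + 179.998 + 180.011 + 180.823 + 179.204 + 182.104 + 180.716 + 180.731 + 180.479 + 180.583 + 180.072) / 11 = 180.1035455
s = sqrt(sum((x - mean)^2)/(n-1)) = 1.416764
u_A = s / sqrt(n) = 1.416764 / sqrt(11) = 0.42717042
u_B1 = 1.366 / sqrt(6) = 0.55766716
u_B2 = 0.568 / sqrt(6) = 0.23188503
uc = sqrt(0.42717042^2 + 0.55766716^2 + 0.23188503^2) = 0.73975529
U = k * uc = 3 * 0.73975529
U = 2.2193

2.2193


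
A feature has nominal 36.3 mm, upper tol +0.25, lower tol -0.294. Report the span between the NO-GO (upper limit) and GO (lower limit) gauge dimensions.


GO = nominal - lower_tol (smallest hole = maximum material condition)
GO = 36.3 - 0.294 = 36.006
NO-GO = nominal + upper_tol (largest hole = least material condition)
NO-GO = 36.3 + 0.25 = 36.55
spread = NO-GO - GO = 36.55 - 36.006 = 0.5440

0.5440


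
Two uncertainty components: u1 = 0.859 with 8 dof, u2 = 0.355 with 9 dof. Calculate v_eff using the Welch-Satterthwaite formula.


uc = sqrt(u1^2 + u2^2) = sqrt(0.859^2 + 0.355^2) = 0.92946544
v_eff = uc^4 / (u1^4/v1 + u2^4/v2)
= 0.92946544^4 / (0.859^4/8 + 0.355^4/9)
= 0.74633358 / 0.069823246
v_eff = 10.6889

10.6889


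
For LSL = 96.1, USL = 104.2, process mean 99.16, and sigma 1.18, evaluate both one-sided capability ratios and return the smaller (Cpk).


Cpu = (USL - mean) / (3*sigma) = (104.2 - 99.16) / (3*1.18) = 1.4237
Cpl = (mean - LSL) / (3*sigma) = (99.16 - 96.1) / (3*1.18) = 0.8644
Cpk = min(Cpu, Cpl) = 0.8644

0.8644


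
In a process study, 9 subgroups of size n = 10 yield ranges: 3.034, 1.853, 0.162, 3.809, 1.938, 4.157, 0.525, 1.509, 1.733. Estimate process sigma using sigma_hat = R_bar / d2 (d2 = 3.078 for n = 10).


R_bar = (3.034 + 1.853 + 0.162 + 3.809 + 1.938 + 4.157 + 0.525 + 1.509 + 1.733) / 9
R_bar = 18.72 / 9 = 2.08
sigma_hat = R_bar / d2 = 2.08 / 3.078 = 0.6758

0.6758


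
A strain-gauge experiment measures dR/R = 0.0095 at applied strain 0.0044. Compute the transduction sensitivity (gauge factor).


GF = (dR/R) / epsilon
= 0.0095 / 0.0044
= 2.1591

2.1591


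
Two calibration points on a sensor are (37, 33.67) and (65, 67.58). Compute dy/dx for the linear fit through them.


slope = (y2 - y1) / (x2 - x1)
= (67.58 - 33.67) / (65 - 37)
= 33.9100 / 28
= 1.2111

1.2111


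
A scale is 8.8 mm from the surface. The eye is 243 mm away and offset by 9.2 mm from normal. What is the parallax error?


error = h * offset / d
= 8.8 * 9.2 / 243
= 0.3332

0.3332


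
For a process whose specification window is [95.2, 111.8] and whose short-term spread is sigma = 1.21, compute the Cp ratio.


Cp = (USL - LSL) / (6 * sigma)
= (111.8 - 95.2) / (6 * 1.21)
= 16.6000 / 7.2600
= 2.2865

2.2865


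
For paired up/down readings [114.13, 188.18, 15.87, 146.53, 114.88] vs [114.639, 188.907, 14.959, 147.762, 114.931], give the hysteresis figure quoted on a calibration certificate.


|114.13 - 114.639| = 0.5090
|188.18 - 188.907| = 0.7270
|15.87 - 14.959| = 0.9110
|146.53 - 147.762| = 1.2320
|114.88 - 114.931| = 0.0510
hysteresis = max(diffs) = 1.2320

1.2320


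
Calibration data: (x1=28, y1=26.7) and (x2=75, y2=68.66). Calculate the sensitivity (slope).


slope = (y2 - y1) / (x2 - x1)
= (68.66 - 26.7) / (75 - 28)
= 41.9600 / 47
= 0.8928

0.8928


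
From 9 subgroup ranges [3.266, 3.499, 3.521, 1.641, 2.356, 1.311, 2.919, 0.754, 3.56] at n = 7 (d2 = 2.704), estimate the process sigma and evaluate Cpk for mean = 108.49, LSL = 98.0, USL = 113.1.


R_bar = (3.266 + 3.499 + 3.521 + 1.641 + 2.356 + 1.311 + 2.919 + 0.754 + 3.56) / 9 = 2.5363333
sigma = R_bar / d2 = 2.5363333 / 2.704 = 0.93799308
Cp = (USL - LSL)/(6*sigma) = (113.1 - 98.0)/(6*0.93799308) = 2.6830
Cpu = (113.1 - 108.49)/(3*0.93799308) = 1.6382
Cpl = (108.49 - 98.0)/(3*0.93799308) = 3.7278
Cpk = min(Cpu, Cpl) = 1.6382

1.6382


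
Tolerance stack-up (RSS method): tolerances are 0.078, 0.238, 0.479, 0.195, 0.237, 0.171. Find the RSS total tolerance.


RSS = sqrt(0.078^2 + 0.238^2 + 0.479^2 + 0.195^2 + 0.237^2 + 0.171^2)
= sqrt(0.415604)
= 0.6447

0.6447
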